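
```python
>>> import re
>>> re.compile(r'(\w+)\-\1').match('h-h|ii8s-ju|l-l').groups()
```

The match spans [0:3] → 'h-h'.
Captured: group 1 = 'h'.

('h',)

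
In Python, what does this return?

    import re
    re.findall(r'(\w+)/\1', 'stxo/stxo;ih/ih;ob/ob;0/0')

['stxo', 'ih', 'ob', '0']

`\1` is not a pattern — it's the concrete string captured by group 1, re-applied verbatim.
Scanning left to right: at [0:9] match 'stxo/stxo', group 1 = 'stxo'; at [10:15] match 'ih/ih', group 1 = 'ih'; at [16:21] match 'ob/ob', group 1 = 'ob'; at [22:25] match '0/0', group 1 = '0'.
`findall` collects group 1 from each match (4 total).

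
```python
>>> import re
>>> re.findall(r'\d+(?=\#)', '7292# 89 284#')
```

Because the assertion is zero-width, the text it checks is not consumed and won't appear in the result.
Since nothing is captured, `findall` lists the 2 matched substrings directly.

['7292', '284']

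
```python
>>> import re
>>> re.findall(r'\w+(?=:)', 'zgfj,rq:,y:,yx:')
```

['rq', 'y', 'yx']

The `(?=…)`/`(?<=…)` assertion just peeks at neighbouring text; it doesn't advance the match position.
Matches: at [5:7] → 'rq'; at [9:10] → 'y'; at [12:14] → 'yx'.
With no groups in the pattern, `findall` gives back each whole match — 3 here.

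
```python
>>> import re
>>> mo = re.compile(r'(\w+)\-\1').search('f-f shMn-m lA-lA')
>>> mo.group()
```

'f-f'

A backreference is literal: `\1` must see the identical characters the first group matched.
The match spans [0:3] → 'f-f'.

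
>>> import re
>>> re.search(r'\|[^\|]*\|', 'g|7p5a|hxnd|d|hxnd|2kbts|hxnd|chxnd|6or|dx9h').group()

'|7p5a|'

The match spans [1:7] → '|7p5a|'.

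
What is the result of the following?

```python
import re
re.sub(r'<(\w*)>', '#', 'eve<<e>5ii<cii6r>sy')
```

Each match is replaced by '#'.

'eve<#5ii#sy'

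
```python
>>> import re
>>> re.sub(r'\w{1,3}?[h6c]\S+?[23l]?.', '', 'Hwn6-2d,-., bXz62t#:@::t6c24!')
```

This matches 1 to 3 of a word character (lazy), then one of [h6c]; then one or more of a non-whitespace character (lazy), then optionally one of [23l]; then any character.
The `?` after the quantifier makes it lazy — it takes as little as possible before letting the rest of the pattern try.
Matches: at [0:7] → 'Hwn6-2d'; at [12:18] → 'bXz62t'; at [23:28] → 't6c24'.
Each match is replaced by ''.

',-., #:@::!'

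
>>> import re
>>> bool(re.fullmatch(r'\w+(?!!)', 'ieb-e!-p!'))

False

`(?!…)`/`(?<!…)` only lets a position through if the neighbouring text does NOT match; no characters are consumed.
For `fullmatch`, every character of the input must be accounted for by the pattern.
Here the pattern can't cover the whole string, so the call returns None, and `bool(None)` is False.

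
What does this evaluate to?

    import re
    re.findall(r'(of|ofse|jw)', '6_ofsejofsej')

['of', 'of']

`|` is ordered: at each position the engine commits to the first alternative that works.
Walking the string: at [2:4] match 'of', group 1 = 'of'; at [7:9] match 'of', group 1 = 'of'.
With a single group, `findall` returns only what that group captured — 2 items.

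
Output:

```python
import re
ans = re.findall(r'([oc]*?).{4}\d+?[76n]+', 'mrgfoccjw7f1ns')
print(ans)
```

This matches zero or more of one of [oc] (lazy) (captured); then exactly 4 of any character, then one or more of a digit (lazy); then one or more of one of [76n].
Walking the string: at [4:13] match 'occjw7f1n', group 1 = 'occ'.
Because there's exactly one group, `findall` drops the full match and keeps group 1 from the one hit.

['occ']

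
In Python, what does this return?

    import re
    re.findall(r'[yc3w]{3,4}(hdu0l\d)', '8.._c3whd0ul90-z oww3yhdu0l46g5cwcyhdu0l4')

['hdu0l4', 'hdu0l4']

Pattern: 3 to 4 of one of [yc3w]; then the literal 'hd', then the literal 'u0l', then a digit (captured).
Matches: at [18:28] match 'ww3yhdu0l4', group 1 = 'hdu0l4'; at [31:41] match 'cwcyhdu0l4', group 1 = 'hdu0l4'.
`findall` collects group 1 from each match (2 total).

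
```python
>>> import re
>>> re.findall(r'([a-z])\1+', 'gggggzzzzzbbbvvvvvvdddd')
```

['g', 'z', 'b', 'v', 'd']

A backreference is literal: `\1` must see the identical characters the first group matched.
Because there's exactly one group, `findall` drops the full match and keeps group 1 from each hit.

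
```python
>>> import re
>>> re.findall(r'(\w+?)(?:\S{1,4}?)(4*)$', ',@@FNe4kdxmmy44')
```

[('FNe4kd', '44')]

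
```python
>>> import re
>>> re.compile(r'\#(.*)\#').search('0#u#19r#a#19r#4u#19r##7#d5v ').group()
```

'#u#19r#a#19r#4u#19r##7#'

`search` walks the string left to right and returns the first match it finds.
The match spans [1:24] → '#u#19r#a#19r#4u#19r##7#'.
Captured: group 1 = 'u#19r#a#19r#4u#19r##7'.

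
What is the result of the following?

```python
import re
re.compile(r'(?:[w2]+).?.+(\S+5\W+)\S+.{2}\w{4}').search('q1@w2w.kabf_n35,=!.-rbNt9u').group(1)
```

The match spans [3:26] → 'w2w.kabf_n35,=!.-rbNt9u'.
Captured: group 1 = '35,=!.'.

'35,=!.'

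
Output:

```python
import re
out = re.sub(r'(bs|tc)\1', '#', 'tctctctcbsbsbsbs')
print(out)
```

####

The backreference `\1` re-matches whatever the first group consumed, character for character.
Matches: at [0:4] → 'tctc'; at [4:8] → 'tctc'; at [8:12] → 'bsbs'; at [12:16] → 'bsbs'.
`sub` substitutes '#' at each match site.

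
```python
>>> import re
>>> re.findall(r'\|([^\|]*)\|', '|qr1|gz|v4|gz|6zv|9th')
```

['qr1', 'v4', '6zv']

Scanning left to right: at [0:5] match '|qr1|', group 1 = 'qr1'; at [7:11] match '|v4|', group 1 = 'v4'; at [13:18] match '|6zv|', group 1 = '6zv'.
With a single group, `findall` returns only what that group captured — 3 items.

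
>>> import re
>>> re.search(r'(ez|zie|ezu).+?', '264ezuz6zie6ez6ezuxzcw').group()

'ezu'

Alternation isn't longest-match — the leftmost alternative that fits at this position is chosen.
`re.search` scans for the first position where the pattern succeeds.
The match spans [3:6] → 'ezu'.
Captured: group 1 = 'ez'.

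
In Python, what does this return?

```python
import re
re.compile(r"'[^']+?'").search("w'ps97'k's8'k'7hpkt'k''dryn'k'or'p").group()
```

The match spans [1:7] → "'ps97'".

"'ps97'"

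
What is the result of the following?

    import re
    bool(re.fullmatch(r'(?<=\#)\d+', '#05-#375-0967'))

False

The lookaround is zero-width — it requires the adjacent text to match without consuming it, so the asserted text isn't part of the match.
`re.fullmatch` is like wrapping the pattern in `^…$` (in single-line mode).
Here there's no way to consume every character, so the call returns None, and `bool(None)` is False.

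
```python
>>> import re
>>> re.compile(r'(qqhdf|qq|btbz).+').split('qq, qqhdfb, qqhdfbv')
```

Because the pattern has a capturing group, `split` also inserts each captured text between the pieces.

['', 'qq', '']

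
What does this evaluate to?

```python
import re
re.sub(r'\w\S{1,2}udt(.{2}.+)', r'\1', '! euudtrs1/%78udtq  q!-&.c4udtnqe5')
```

This matches a word character; then 1 to 2 of a non-whitespace character, then the literal 'udt'; then exactly 2 of any character, then one or more of any character (captured).
Matches: at [2:34] → 'euudtrs1/%78udtq  q!-&.c4udtnqe5'.
`\1` in the replacement pulls in group 1's text for each match.

'! rs1/%78udtq  q!-&.c4udtnqe5'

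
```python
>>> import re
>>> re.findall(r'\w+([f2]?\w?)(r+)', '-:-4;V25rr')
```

[('', 'r')]

The pattern matches one or more of a word character; then optionally one of [f2], then optionally a word character (captured); then one or more of a literal 'r' (captured).
Scanning left to right: at [5:10] match 'V25rr', groups = ('', 'r').
With 2 capturing groups, `findall` returns a 2-tuple per match.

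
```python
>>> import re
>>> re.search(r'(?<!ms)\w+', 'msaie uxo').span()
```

(0, 5)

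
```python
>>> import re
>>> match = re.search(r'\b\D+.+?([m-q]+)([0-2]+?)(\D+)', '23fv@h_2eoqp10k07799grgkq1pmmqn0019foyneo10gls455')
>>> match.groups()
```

Pattern: a word boundary (`\b`, zero-width); then one or more of a non-digit; then one or more of any character (lazy); then one or more of a character in [m-q] (captured); then one or more of a character in [0-2] (lazy) (captured); then one or more of a non-digit (captured).
Lazy quantifiers expand one character at a time until the remainder of the pattern can match.
Unlike `match`, `search` isn't anchored — it looks for the pattern anywhere in the string.
The match spans [4:15] → '@h_2eoqp10k'.
Captured: group 1 = 'oqp', group 2 = '10', group 3 = 'k'.

('oqp', '10', 'k')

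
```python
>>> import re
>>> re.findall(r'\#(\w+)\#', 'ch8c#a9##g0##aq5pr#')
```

['a9', 'g0', 'aq5pr']

Scanning left to right: at [4:8] match '#a9#', group 1 = 'a9'; at [8:12] match '#g0#', group 1 = 'g0'; at [12:19] match '#aq5pr#', group 1 = 'aq5pr'.
With a single group, `findall` returns only what that group captured — 3 items.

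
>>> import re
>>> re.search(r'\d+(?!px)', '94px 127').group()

A negative assertion filters positions out without eating any characters.
Unlike `match`, `search` isn't anchored — it looks for the pattern anywhere in the string.
The match spans [0:1] → '9'.

'9'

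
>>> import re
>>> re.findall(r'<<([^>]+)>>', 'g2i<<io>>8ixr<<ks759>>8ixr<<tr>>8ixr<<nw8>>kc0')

['io', 'ks759', 'tr', 'nw8']

Matches: at [3:9] match '<<io>>', group 1 = 'io'; at [13:22] match '<<ks759>>', group 1 = 'ks759'; at [26:32] match '<<tr>>', group 1 = 'tr'; at [36:43] match '<<nw8>>', group 1 = 'nw8'.
Because there's exactly one group, `findall` drops the full match and keeps group 1 from each hit.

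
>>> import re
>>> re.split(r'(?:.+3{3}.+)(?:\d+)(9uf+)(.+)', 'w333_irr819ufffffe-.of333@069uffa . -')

The pattern matches one or more of any character, then exactly 3 of a literal '3', then one or more of any character (non-capturing group); then one or more of a digit (non-capturing group); then the literal '9u', then one or more of the literal 'f' (captured); then one or more of any character (captured).
Matches to split on: at [0:37] → 'w333_irr819ufffffe-.of333@069uffa . -'.
Because the pattern has a capturing group, `split` also inserts each captured text between the pieces.

['', '9uff', 'a . -', '']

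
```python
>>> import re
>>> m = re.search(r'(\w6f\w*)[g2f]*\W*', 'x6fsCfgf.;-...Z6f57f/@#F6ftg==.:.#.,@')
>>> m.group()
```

The pattern matches a word character, then the literal '6f', then zero or more of a word character (captured); then zero or more of one of [g2f], then zero or more of a non-word character.
`re.search` tries every starting position until one works.
The match spans [0:14] → 'x6fsCfgf.;-...'.
Captured: group 1 = 'x6fsCfgf'.

'x6fsCfgf.;-...'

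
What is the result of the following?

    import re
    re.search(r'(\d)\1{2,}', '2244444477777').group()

`\1` has to match the exact text group 1 already captured.
The match spans [2:8] → '444444'.

'444444'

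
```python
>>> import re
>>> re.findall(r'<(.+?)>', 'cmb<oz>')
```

Scanning left to right: at [3:7] match '<oz>', group 1 = 'oz'.
`findall` collects group 1 from the one match (1 total).

['oz']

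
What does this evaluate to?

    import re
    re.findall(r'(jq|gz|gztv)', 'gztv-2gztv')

['gz', 'gz']

`|` is ordered: at each position the engine commits to the first alternative that works.
One capturing group, so `findall` returns just the captured substring from each match — 2 in all.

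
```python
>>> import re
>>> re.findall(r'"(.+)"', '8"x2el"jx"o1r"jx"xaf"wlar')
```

['x2el"jx"o1r"jx"xaf']

Walking the string: at [1:21] match '"x2el"jx"o1r"jx"xaf"', group 1 = 'x2el"jx"o1r"jx"xaf'.
`findall` collects group 1 from the one match (1 total).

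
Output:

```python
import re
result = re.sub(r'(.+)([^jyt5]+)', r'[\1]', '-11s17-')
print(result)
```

This matches one or more of any character (captured); then one or more of any character except [jyt5] (captured).
Matches: at [0:7] → '-11s17-'.
The replacement refers to a captured group, so each match is rewritten using its own captured text.

[-11s17]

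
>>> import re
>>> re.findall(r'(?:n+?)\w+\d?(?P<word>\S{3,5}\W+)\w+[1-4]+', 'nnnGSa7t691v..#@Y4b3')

['..#@']

Because there's exactly one group, `findall` drops the full match and keeps group 1 from the one hit.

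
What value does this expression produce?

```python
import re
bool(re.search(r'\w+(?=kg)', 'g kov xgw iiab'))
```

False

Lookahead/lookbehind check context without consuming it, so the matched span excludes the asserted characters.
Here nothing in the string fits, so the call returns None, and `bool(None)` is False.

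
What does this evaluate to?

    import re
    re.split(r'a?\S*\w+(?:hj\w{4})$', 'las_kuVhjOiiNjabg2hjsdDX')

['', '']

This matches optionally a literal 'a', then zero or more of a non-whitespace character; then one or more of a word character; then the literal 'hj', then exactly 4 of a word character (non-capturing group); then anchored at the end.
Matches to split on: at [0:24] → 'las_kuVhjOiiNjabg2hjsdDX'.
`split` removes every match and returns the 2 fragments in between.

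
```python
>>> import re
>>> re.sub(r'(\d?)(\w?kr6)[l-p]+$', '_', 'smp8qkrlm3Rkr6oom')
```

Pattern: optionally a digit (captured); then optionally a word character, then the literal 'kr6' (captured); then one or more of a character in [l-p]; then anchored at the end.
Each match is replaced by '_'.

'smp8qkrlm_'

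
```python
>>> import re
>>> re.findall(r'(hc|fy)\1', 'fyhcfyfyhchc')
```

['fy', 'hc']

The backreference `\1` re-matches whatever the first group consumed, character for character.
Walking the string: at [4:8] match 'fyfy', group 1 = 'fy'; at [8:12] match 'hchc', group 1 = 'hc'.
Because there's exactly one group, `findall` drops the full match and keeps group 1 from each hit.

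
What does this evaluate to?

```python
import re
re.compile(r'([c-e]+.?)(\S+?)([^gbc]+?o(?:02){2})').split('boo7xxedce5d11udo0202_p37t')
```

['boo7xx', 'edce5', 'd', '11udo0202', '_p37t']

The pattern matches one or more of a character in [c-e], then optionally any character (captured); then one or more of a non-whitespace character (lazy) (captured); then one or more of any character except [gbc] (lazy), then the literal 'o', then the literal '02' repeated 2 times (captured).
Matches to split on: at [6:21] → 'edce5d11udo0202'.
The group in the pattern means `split` returns the separators' captures alongside the pieces.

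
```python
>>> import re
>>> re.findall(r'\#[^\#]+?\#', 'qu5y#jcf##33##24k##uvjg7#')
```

['#jcf#', '#33#', '#24k#', '#uvjg7#']

Matches: at [4:9] → '#jcf#'; at [9:13] → '#33#'; at [13:18] → '#24k#'; at [18:25] → '#uvjg7#'.
No capturing groups, so `findall` returns the 4 full match strings.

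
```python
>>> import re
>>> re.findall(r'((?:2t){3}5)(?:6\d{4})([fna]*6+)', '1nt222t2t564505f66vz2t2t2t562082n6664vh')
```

Multiple groups make `findall` return tuples — one 2-tuple for the one match.

[('2t2t2t5', 'n666')]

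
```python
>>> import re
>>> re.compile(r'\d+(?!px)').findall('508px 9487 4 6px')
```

`(?!…)`/`(?<!…)` only lets a position through if the neighbouring text does NOT match; no characters are consumed.
No capturing groups, so `findall` returns the 3 full match strings.

['50', '9487', '4']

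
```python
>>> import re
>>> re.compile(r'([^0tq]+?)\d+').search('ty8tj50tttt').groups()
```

Pattern: one or more of any character except [0tq] (lazy) (captured); then one or more of a digit.
Unlike `match`, `search` isn't anchored — it looks for the pattern anywhere in the string.
The match spans [1:3] → 'y8'.
Captured: group 1 = 'y'.

('y',)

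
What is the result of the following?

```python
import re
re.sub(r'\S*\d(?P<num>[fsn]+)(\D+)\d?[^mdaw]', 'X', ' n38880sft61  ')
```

Every occurrence is swapped for 'X'.

' X  '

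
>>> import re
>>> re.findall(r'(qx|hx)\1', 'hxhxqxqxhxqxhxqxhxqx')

['hx', 'qx']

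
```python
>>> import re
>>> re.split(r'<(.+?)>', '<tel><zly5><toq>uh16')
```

['', 'tel', '', 'zly5', '', 'toq', 'uh16']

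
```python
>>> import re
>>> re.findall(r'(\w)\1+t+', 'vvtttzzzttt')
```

['v', 'z']

After group 1 captures some text, `\1` only succeeds where that same text appears again.
One capturing group, so `findall` returns just the captured substring from each match — 2 in all.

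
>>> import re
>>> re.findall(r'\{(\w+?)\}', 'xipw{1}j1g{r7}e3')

['1', 'r7']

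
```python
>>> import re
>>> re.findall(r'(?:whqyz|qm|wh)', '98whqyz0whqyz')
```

`|` is ordered: at each position the engine commits to the first alternative that works.
Scanning left to right: at [2:7] → 'whqyz'; at [8:13] → 'whqyz'.
Since nothing is captured, `findall` lists the 2 matched substrings directly.

['whqyz', 'whqyz']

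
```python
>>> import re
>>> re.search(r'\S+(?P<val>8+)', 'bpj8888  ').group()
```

'bpj8888'

The pattern matches one or more of a non-whitespace character; then one or more of a literal '8' (captured as 'val').
The match spans [0:7] → 'bpj8888'.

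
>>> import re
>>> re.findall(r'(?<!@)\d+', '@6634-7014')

['634', '7014']

The negative lookahead/lookbehind blocks any match where the forbidden context is present.
Walking the string: at [2:5] → '634'; at [6:10] → '7014'.
`findall` yields the raw match text (2 of them) because the pattern has no groups.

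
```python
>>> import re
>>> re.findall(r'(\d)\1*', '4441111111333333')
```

['4', '1', '3']

`\1` has to match the exact text group 1 already captured.
One capturing group, so `findall` returns just the captured substring from each match — 3 in all.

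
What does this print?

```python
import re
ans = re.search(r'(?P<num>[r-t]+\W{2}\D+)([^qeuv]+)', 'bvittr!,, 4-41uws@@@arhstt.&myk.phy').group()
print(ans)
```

The pattern matches one or more of a character in [r-t], then exactly 2 of a non-word character, then one or more of a non-digit (captured as 'num'); then one or more of any character except [qeuv] (captured).
The match spans [3:14] → 'ttr!,, 4-41'.

ttr!,, 4-41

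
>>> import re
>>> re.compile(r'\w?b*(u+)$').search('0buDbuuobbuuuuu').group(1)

'uuuuu'

The match spans [7:15] → 'obbuuuuu'.
Captured: group 1 = 'uuuuu'.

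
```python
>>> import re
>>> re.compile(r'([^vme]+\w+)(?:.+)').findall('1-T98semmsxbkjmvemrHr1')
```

['1-T98semmsxbkjmvemrHr']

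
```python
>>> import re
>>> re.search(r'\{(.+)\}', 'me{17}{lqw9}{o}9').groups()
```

The match spans [2:15] → '{17}{lqw9}{o}'.
Captured: group 1 = '17}{lqw9}{o'.

('17}{lqw9}{o',)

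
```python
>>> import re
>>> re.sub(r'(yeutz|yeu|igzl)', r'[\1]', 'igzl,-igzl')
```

'[igzl],-[igzl]'

Matches: at [0:4] → 'igzl'; at [6:10] → 'igzl'.
The replacement refers to a captured group, so each match is rewritten using its own captured text.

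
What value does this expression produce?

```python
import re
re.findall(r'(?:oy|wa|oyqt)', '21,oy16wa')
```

Since nothing is captured, `findall` lists the 2 matched substrings directly.

['oy', 'wa']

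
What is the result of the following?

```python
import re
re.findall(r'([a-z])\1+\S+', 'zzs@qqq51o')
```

['z']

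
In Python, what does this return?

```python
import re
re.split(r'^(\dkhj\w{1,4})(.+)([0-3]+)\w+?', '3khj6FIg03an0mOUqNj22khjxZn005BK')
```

['', '3khj6FIg', '03an0mOUqNj22khjxZn0', '0', 'BK']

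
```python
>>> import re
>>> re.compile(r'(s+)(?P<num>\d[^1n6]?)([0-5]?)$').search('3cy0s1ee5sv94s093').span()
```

The pattern matches one or more of a literal 's' (captured); then a digit, then optionally any character except [1n6] (captured as 'num'); then optionally a character in [0-5] (captured); then anchored at the end.
`re.search` tries every starting position until one works.
The match spans [13:17] → 's093'.
Captured: group 1 = 's', group 2 = '09', group 3 = '3'.

(13, 17)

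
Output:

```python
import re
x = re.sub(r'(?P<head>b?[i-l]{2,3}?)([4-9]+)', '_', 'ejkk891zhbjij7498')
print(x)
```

e_1zh_

The pattern matches optionally a literal 'b', then 2 to 3 of a character in [i-l] (lazy) (captured as 'head'); then one or more of a character in [4-9] (captured).
Matches: at [1:6] → 'jkk89'; at [9:17] → 'bjij7498'.
Every occurrence is swapped for '_'.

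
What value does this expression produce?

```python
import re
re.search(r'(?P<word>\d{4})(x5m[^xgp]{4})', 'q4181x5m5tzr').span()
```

(1, 12)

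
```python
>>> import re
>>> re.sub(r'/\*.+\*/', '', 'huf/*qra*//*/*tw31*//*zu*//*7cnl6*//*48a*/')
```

'huf'

Matches: at [3:42] → '/*qra*//*/*tw31*//*zu*//*7cnl6*//*48a*/'.
`sub` substitutes '' at each match site.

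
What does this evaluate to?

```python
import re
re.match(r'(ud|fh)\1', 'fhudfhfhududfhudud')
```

None

After group 1 captures some text, `\1` only succeeds where that same text appears again.
With `match`, the pattern is implicitly anchored at the beginning.
Here position 0 doesn't satisfy it, so the call returns None.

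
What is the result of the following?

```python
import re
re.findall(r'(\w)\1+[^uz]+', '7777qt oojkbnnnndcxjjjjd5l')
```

['7']

A backreference is literal: `\1` must see the identical characters the first group matched.
Walking the string: at [0:26] match '7777qt oojkbnnnndcxjjjjd5l', group 1 = '7'.
Because there's exactly one group, `findall` drops the full match and keeps group 1 from the one hit.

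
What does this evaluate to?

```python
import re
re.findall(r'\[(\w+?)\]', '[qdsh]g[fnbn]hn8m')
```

['qdsh', 'fnbn']

Scanning left to right: at [0:6] match '[qdsh]', group 1 = 'qdsh'; at [7:13] match '[fnbn]', group 1 = 'fnbn'.
One capturing group, so `findall` returns just the captured substring from each match — 2 in all.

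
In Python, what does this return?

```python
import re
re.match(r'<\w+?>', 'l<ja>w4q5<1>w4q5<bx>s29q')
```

With `match`, the pattern is implicitly anchored at the beginning.
Here the pattern fails at index 0, so the call returns None.

None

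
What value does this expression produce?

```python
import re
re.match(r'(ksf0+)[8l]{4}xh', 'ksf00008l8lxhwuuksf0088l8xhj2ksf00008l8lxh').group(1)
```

'ksf0000'

The match spans [0:13] → 'ksf00008l8lxh'.
Captured: group 1 = 'ksf0000'.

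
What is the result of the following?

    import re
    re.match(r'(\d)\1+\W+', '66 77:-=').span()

(0, 3)

`\1` is not a pattern — it's the concrete string captured by group 1, re-applied verbatim.
`re.match` only tries the pattern at the start of the string.
The match spans [0:3] → '66 '.
Captured: group 1 = '6'.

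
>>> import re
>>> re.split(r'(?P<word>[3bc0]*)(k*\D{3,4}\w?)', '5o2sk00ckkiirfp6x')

['5o2sk', '00c', 'kkiirfp', '6x']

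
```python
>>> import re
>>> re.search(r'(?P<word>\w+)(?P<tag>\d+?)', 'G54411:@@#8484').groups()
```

The pattern matches one or more of a word character (captured as 'word'); then one or more of a digit (lazy) (captured as 'tag').
`search` walks the string left to right and returns the first match it finds.
The match spans [0:6] → 'G54411'.
Captured: group 1 = 'G5441', group 2 = '1'.

('G5441', '1')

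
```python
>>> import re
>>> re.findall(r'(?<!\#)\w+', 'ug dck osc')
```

`(?!…)`/`(?<!…)` only lets a position through if the neighbouring text does NOT match; no characters are consumed.
Matches: at [0:2] → 'ug'; at [3:6] → 'dck'; at [7:10] → 'osc'.
Since nothing is captured, `findall` lists the 3 matched substrings directly.

['ug', 'dck', 'osc']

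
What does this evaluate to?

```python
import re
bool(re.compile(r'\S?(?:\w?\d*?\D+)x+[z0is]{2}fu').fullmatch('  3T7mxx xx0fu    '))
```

This matches optionally a non-whitespace character; then optionally a word character, then zero or more of a digit (lazy), then one or more of a non-digit (non-capturing group); then one or more of a literal 'x', then exactly 2 of one of [z0is], then the literal 'fu'.
`re.fullmatch` requires the pattern to consume the entire string.
Here the string isn't matched end-to-end, so the call returns None, and `bool(None)` is False.

False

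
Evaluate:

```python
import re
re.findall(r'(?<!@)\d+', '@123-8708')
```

Because the assertion is negative and zero-width, positions next to the forbidden text are skipped.
Since nothing is captured, `findall` lists the 2 matched substrings directly.

['23', '8708']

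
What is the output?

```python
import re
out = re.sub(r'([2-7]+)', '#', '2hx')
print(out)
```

#hx

`sub` substitutes '#' at each match site.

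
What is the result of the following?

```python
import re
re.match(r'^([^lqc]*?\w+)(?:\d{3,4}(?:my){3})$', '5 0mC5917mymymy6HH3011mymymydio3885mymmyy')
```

None

This matches anchored at the start of the string; then zero or more of any character except [lqc] (lazy), then one or more of a word character (captured); then 3 to 4 of a digit, then the literal 'my' repeated 3 times (non-capturing group); then anchored at the end.
`match` is anchored at position 0; if the pattern doesn't fit there, it returns None.
Here the pattern fails at index 0, so the call returns None.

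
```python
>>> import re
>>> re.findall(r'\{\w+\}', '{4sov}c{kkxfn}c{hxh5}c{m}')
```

['{4sov}', '{kkxfn}', '{hxh5}', '{m}']

With no groups in the pattern, `findall` gives back each whole match — 4 here.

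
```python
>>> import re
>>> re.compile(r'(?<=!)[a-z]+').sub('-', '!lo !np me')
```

'!- !- me'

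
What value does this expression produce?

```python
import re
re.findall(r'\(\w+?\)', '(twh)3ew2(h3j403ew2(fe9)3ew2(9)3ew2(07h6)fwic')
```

['(twh)', '(fe9)', '(9)', '(07h6)']

Since nothing is captured, `findall` lists the 4 matched substrings directly.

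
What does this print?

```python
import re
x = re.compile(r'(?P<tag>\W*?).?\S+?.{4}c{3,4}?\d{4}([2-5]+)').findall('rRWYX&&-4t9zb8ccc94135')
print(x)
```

[('', '5')]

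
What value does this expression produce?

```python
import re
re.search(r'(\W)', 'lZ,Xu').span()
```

Pattern: a non-word character (captured).
`re.search` tries every starting position until one works.
The match spans [2:3] → ','.
Captured: group 1 = ','.

(2, 3)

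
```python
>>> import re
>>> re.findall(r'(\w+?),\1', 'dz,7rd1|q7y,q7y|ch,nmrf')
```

['q7y']

A backreference is literal: `\1` must see the identical characters the first group matched.
Matches: at [8:15] match 'q7y,q7y', group 1 = 'q7y'.
One capturing group, so `findall` returns just the captured substring from the one match — 1 in all.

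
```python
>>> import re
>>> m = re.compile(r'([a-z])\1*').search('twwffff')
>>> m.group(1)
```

't'

The match spans [0:1] → 't'.
Captured: group 1 = 't'.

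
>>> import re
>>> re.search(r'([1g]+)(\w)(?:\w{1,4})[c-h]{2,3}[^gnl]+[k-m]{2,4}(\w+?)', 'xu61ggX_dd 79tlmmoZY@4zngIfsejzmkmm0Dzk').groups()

This matches one or more of one of [1g] (captured); then a word character (captured); then 1 to 4 of a word character (non-capturing group); then 2 to 3 of a character in [c-h], then one or more of any character except [gnl], then 2 to 4 of a character in [k-m]; then one or more of a word character (lazy) (captured).
With the lazy modifier that quantifier settles for the fewest repetitions that let the rest of the pattern succeed (the atoms after it are unaffected and can still be greedy).
`search` walks the string left to right and returns the first match it finds.
The match spans [3:18] → '1ggX_dd 79tlmmo'.
Captured: group 1 = '1gg', group 2 = 'X', group 3 = 'o'.

('1gg', 'X', 'o')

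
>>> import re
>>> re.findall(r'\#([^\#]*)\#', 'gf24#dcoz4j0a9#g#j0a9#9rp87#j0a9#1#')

['dcoz4j0a9', 'j0a9', 'j0a9']

With a single group, `findall` returns only what that group captured — 3 items.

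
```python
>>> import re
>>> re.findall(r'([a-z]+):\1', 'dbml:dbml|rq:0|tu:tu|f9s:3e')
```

After group 1 captures some text, `\1` only succeeds where that same text appears again.
One capturing group, so `findall` returns just the captured substring from each match — 2 in all.

['dbml', 'tu']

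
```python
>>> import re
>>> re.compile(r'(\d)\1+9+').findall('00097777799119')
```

['0', '7', '1']

The backreference `\1` re-matches whatever the first group consumed, character for character.
Matches: at [0:4] match '0009', group 1 = '0'; at [4:11] match '7777799', group 1 = '7'; at [11:14] match '119', group 1 = '1'.
One capturing group, so `findall` returns just the captured substring from each match — 3 in all.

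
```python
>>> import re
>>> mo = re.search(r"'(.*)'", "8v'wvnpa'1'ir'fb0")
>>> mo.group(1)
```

"wvnpa'1'ir"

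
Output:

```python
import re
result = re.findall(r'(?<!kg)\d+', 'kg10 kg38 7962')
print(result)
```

['0', '8', '7962']

`(?!…)`/`(?<!…)` only lets a position through if the neighbouring text does NOT match; no characters are consumed.
No capturing groups, so `findall` returns the 3 full match strings.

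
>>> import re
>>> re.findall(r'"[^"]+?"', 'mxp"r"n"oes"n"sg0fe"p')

['"r"', '"oes"', '"sg0fe"']

Matches: at [3:6] → '"r"'; at [7:12] → '"oes"'; at [13:20] → '"sg0fe"'.
With no groups in the pattern, `findall` gives back each whole match — 3 here.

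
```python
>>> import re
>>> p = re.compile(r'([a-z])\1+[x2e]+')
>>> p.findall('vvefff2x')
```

['v', 'f']

A backreference is literal: `\1` must see the identical characters the first group matched.
Because there's exactly one group, `findall` drops the full match and keeps group 1 from each hit.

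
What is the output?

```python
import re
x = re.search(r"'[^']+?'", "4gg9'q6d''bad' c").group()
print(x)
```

The match spans [4:9] → "'q6d'".

'q6d'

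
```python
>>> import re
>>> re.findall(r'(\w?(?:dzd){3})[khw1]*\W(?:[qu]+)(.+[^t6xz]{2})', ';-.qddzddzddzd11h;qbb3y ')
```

[('ddzddzddzd', 'bb3y ')]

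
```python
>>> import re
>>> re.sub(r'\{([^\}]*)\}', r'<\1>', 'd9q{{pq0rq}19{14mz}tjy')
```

Matches: at [3:11] → '{{pq0rq}'; at [13:19] → '{14mz}'.
The replacement refers to a captured group, so each match is rewritten using its own captured text.

'd9q<{pq0rq>19<14mz>tjy'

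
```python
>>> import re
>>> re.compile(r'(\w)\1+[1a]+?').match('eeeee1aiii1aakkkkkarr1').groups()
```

The match spans [0:6] → 'eeeee1'.
Captured: group 1 = 'e'.

('e',)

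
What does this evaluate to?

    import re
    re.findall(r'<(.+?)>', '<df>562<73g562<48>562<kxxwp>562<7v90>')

['df', '73g562<48', 'kxxwp', '7v90']

Lazy quantifiers expand one character at a time until the remainder of the pattern can match.
`findall` collects group 1 from each match (4 total).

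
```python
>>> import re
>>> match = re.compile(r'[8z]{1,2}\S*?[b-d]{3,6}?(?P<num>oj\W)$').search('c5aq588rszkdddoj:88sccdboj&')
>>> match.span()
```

(5, 27)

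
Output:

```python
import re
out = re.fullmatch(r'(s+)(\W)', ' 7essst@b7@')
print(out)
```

The pattern matches one or more of a literal 's' (captured); then a non-word character (captured).
For `fullmatch`, every character of the input must be accounted for by the pattern.
Here the pattern can't cover the whole string, so the call returns None.

None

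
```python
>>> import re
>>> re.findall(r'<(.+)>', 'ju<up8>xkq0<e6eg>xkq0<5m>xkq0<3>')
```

['up8>xkq0<e6eg>xkq0<5m>xkq0<3']

Scanning left to right: at [2:32] match '<up8>xkq0<e6eg>xkq0<5m>xkq0<3>', group 1 = 'up8>xkq0<e6eg>xkq0<5m>xkq0<3'.
One capturing group, so `findall` returns just the captured substring from the one match — 1 in all.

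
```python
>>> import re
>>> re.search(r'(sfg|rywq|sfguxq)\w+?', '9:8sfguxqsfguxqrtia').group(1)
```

'sfg'

The match spans [3:7] → 'sfgu'.
Captured: group 1 = 'sfg'.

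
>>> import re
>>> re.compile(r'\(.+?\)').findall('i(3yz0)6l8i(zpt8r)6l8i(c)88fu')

A non-greedy quantifier consumes as few characters as it can — just enough that the remainder of the pattern still matches from where it stops; whatever follows it matches normally.
Scanning left to right: at [1:7] → '(3yz0)'; at [11:18] → '(zpt8r)'; at [22:25] → '(c)'.
`findall` yields the raw match text (3 of them) because the pattern has no groups.

['(3yz0)', '(zpt8r)', '(c)']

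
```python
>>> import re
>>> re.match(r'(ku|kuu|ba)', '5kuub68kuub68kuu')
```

None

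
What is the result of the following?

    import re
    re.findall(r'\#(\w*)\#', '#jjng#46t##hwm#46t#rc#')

['jjng', '', '46t']

Walking the string: at [0:6] match '#jjng#', group 1 = 'jjng'; at [9:11] match '##', group 1 = ''; at [14:19] match '#46t#', group 1 = '46t'.
Because there's exactly one group, `findall` drops the full match and keeps group 1 from each hit.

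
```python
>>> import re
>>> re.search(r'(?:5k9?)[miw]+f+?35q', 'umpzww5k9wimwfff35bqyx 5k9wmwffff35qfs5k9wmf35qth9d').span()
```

The pattern matches the literal '5k', then optionally a literal '9' (non-capturing group); then one or more of one of [miw], then one or more of the literal 'f' (lazy), then the literal '35q'.
`re.search` scans for the first position where the pattern succeeds.
The match spans [23:36] → '5k9wmwffff35q'.

(23, 36)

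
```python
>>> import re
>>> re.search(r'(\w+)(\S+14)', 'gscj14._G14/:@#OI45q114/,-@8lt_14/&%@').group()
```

'gscj14._G14/:@#OI45q114/,-@8lt_14'

Pattern: one or more of a word character (captured); then one or more of a non-whitespace character, then the literal '14' (captured).
Unlike `match`, `search` isn't anchored — it looks for the pattern anywhere in the string.
The match spans [0:33] → 'gscj14._G14/:@#OI45q114/,-@8lt_14'.
Captured: group 1 = 'gscj14', group 2 = '._G14/:@#OI45q114/,-@8lt_14'.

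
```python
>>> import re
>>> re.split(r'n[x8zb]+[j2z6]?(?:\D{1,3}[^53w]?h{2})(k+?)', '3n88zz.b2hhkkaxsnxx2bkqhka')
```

['3', 'k', 'kaxsnxx2bkqhka']

The pattern matches the literal 'n', then one or more of one of [x8zb], then optionally one of [j2z6]; then 1 to 3 of a non-digit, then optionally any character except [53w], then exactly 2 of a literal 'h' (non-capturing group); then one or more of a literal 'k' (lazy) (captured).
Matches to split on: at [1:12] → 'n88zz.b2hhk'.
`re.split` interleaves the captured-group text with the surrounding fragments.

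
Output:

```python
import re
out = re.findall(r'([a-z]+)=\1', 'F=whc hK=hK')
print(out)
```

[]

With a single group, `findall` returns only what that group captured — 0 items.
Nothing in the string satisfies the pattern, so the list is empty.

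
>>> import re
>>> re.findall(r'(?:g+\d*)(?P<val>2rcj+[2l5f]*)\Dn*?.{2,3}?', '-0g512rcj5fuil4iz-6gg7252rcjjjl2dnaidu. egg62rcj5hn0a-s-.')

The pattern matches one or more of a literal 'g', then zero or more of a digit (non-capturing group); then the literal '2rc', then one or more of the literal 'j', then zero or more of one of [2l5f] (captured as 'val'); then a non-digit, then zero or more of a literal 'n' (lazy), then 2 to 3 of any character (lazy).
Matches: at [2:14] match 'g512rcj5fuil', group 1 = '2rcj5f'; at [19:35] match 'gg7252rcjjjl2dna', group 1 = '2rcjjjl2'; at [41:52] match 'gg62rcj5hn0', group 1 = '2rcj5'.
With a single group, `findall` returns only what that group captured — 3 items.

['2rcj5f', '2rcjjjl2', '2rcj5']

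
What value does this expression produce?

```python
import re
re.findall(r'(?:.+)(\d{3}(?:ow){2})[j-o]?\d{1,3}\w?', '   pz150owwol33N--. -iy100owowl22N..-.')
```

['100owow']

`findall` collects group 1 from the one match (1 total).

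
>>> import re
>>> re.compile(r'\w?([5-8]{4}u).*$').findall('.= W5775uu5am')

['5775u']

Pattern: optionally a word character; then exactly 4 of a character in [5-8], then the literal 'u' (captured); then zero or more of any character; then anchored at the end.
With a single group, `findall` returns only what that group captured — 1 item.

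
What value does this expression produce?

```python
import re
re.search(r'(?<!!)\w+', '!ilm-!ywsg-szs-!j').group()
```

'lm'

`(?!…)`/`(?<!…)` only lets a position through if the neighbouring text does NOT match; no characters are consumed.
The match spans [2:4] → 'lm'.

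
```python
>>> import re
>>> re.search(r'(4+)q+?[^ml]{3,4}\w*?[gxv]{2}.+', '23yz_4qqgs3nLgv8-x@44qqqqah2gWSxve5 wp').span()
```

The pattern matches one or more of a literal '4' (captured); then one or more of the literal 'q' (lazy), then 3 to 4 of any character except [ml]; then zero or more of a word character (lazy), then exactly 2 of one of [gxv]; then one or more of any character.
`re.search` tries every starting position until one works.
The match spans [5:38] → '4qqgs3nLgv8-x@44qqqqah2gWSxve5 wp'.
Captured: group 1 = '4'.

(5, 38)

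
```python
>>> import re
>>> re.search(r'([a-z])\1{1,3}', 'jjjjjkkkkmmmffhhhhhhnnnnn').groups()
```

('j',)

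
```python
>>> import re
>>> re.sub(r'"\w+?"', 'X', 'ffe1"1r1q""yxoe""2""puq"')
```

'ffe1XXXX'

Matches: at [4:10] → '"1r1q"'; at [10:16] → '"yxoe"'; at [16:19] → '"2"'; at [19:24] → '"puq"'.
`sub` substitutes 'X' at each match site.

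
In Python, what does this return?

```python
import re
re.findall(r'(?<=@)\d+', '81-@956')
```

['956']

The `(?=…)`/`(?<=…)` assertion just peeks at neighbouring text; it doesn't advance the match position.
Matches: at [4:7] → '956'.
`findall` yields the raw match text (1 of them) because the pattern has no groups.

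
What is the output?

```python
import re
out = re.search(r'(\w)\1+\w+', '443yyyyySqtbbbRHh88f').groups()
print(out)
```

('4',)

`\1` is not a pattern — it's the concrete string captured by group 1, re-applied verbatim.
`re.search` tries every starting position until one works.
The match spans [0:20] → '443yyyyySqtbbbRHh88f'.
Captured: group 1 = '4'.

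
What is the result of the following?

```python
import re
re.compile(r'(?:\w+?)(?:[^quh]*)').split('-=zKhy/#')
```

['-=', '', '']

This matches one or more of a word character (lazy) (non-capturing group); then zero or more of any character except [quh] (non-capturing group).
Lazy quantifiers expand one character at a time until the remainder of the pattern can match.
Matches to split on: at [2:4] → 'zK'; at [4:8] → 'hy/#'.
The string is cut at each match, leaving 3 pieces.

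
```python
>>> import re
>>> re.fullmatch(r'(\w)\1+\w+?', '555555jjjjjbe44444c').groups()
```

`\1` is not a pattern — it's the concrete string captured by group 1, re-applied verbatim.
`fullmatch` succeeds only if the pattern covers the string from start to end.
The match spans [0:19] → '555555jjjjjbe44444c'.
Captured: group 1 = '5'.

('5',)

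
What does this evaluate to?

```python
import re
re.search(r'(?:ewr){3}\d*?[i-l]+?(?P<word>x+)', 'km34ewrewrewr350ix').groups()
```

('x',)

The match spans [4:18] → 'ewrewrewr350ix'.
Captured: group 1 = 'x'.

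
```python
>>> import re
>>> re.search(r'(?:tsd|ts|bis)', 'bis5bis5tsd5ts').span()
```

(0, 3)

`search` walks the string left to right and returns the first match it finds.
The match spans [0:3] → 'bis'.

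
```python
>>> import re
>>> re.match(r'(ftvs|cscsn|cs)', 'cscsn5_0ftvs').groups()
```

('cscsn',)

`|` is ordered: at each position the engine commits to the first alternative that works.
`re.match` won't scan ahead — the pattern has to work from the very first character.
The match spans [0:5] → 'cscsn'.
Captured: group 1 = 'cscsn'.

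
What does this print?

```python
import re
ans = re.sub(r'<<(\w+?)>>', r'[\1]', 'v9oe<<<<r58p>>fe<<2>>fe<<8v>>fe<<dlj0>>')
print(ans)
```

The replacement refers to a captured group, so each match is rewritten using its own captured text.

v9oe<<[r58p]fe[2]fe[8v]fe[dlj0]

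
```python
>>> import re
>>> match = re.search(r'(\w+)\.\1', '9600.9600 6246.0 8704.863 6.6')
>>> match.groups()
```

The match spans [0:9] → '9600.9600'.
Captured: group 1 = '9600'.

('9600',)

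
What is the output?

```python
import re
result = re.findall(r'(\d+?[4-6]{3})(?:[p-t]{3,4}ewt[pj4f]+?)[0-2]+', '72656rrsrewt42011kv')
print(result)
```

This matches one or more of a digit (lazy), then exactly 3 of a character in [4-6] (captured); then 3 to 4 of a character in [p-t], then the literal 'ewt', then one or more of one of [pj4f] (lazy) (non-capturing group); then one or more of a character in [0-2].
Because there's exactly one group, `findall` drops the full match and keeps group 1 from the one hit.

['72656']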